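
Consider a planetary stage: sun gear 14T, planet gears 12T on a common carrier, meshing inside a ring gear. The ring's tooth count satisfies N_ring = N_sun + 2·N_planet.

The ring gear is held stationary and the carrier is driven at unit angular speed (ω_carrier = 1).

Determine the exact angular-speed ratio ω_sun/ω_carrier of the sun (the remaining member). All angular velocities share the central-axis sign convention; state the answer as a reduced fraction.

26/7

N_ring = 14 + 2·12 = 38
14(ω_s−ω_c) = −38(ω_r−ω_c),  ω_r=0, ω_c=1
ω_s = 1 − (38/14)(0−1) = 26/7
ω_s/ω_c = 26/7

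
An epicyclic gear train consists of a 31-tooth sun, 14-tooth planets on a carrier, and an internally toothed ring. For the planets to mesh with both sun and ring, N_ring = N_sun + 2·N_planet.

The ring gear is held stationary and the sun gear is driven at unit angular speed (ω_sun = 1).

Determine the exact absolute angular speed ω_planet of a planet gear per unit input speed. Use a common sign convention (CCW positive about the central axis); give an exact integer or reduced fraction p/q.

N_ring = 31 + 2·14 = 59
31(ω_s−ω_c) = −59(ω_r−ω_c),  ω_r=0, ω_s=1
31(1−ω_c) = −59(0−ω_c)  ⇒  90ω_c = 31  ⇒  ω_c = 31/90
sun–planet: 31·(1−31/90) = −14·(ω_p−ω_c)  ⇒  ω_p−ω_c = −(31/14)·(59/90) = -1829/1260
ω_p = 31/90 − 1829/1260 = -31/28

-31/28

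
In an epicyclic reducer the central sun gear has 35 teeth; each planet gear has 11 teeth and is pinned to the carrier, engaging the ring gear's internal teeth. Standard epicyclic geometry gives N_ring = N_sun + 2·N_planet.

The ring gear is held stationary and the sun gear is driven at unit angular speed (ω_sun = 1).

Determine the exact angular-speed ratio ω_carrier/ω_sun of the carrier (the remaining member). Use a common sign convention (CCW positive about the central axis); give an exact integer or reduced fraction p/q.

35/92

N_ring = 35 + 2·11 = 57
35(ω_s−ω_c) = −57(ω_r−ω_c),  ω_r=0, ω_s=1
35(1−ω_c) = −57(0−ω_c)  ⇒  92ω_c = 35  ⇒  ω_c = 35/92
ω_c/ω_s = 35/92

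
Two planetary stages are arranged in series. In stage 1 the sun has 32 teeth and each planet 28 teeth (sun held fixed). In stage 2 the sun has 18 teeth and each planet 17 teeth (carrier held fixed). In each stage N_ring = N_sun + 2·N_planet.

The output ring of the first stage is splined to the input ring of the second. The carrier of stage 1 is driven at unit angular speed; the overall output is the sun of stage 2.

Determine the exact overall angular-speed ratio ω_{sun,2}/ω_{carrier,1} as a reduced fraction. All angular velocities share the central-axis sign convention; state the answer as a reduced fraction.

-130/33

Stage 1: N_ring = 32 + 2·28 = 88
Stage 1: 32(ω_s−ω_c) = −88(ω_r−ω_c),  ω_s=0, ω_c=1
Stage 1: ω_r = 1 − (32/88)(0−1) = 15/11
  ⇒ ω_r¹/ω_c¹ = 15/11
Stage 2: N_ring = 18 + 2·17 = 52
Stage 2: 18(ω_s−ω_c) = −52(ω_r−ω_c),  ω_c=0, ω_r=1
Stage 2: ω_s = 0 − (52/18)(1−0) = -26/9
  ⇒ ω_s²/ω_r² = -26/9
Coupling ω_r² = ω_r¹ ⇒ overall = 15/11 × -26/9 = -130/33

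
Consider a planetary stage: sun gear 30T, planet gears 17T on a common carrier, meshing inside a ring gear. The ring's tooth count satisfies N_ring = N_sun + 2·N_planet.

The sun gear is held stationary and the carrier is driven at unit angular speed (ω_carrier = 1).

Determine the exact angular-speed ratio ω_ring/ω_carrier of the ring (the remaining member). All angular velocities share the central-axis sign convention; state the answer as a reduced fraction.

47/32

N_ring = 30 + 2·17 = 64
30(ω_s−ω_c) = −64(ω_r−ω_c),  ω_s=0, ω_c=1
ω_r = 1 − (30/64)(0−1) = 47/32
ω_r/ω_c = 47/32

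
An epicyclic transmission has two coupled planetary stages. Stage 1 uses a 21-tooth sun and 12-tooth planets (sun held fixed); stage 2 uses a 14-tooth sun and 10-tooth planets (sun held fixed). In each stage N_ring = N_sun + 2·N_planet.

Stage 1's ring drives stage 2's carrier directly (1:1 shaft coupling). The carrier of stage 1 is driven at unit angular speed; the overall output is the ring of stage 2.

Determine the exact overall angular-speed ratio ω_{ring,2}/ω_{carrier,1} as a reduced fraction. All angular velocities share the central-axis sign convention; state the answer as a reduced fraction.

176/85

Stage 1: N_ring = 21 + 2·12 = 45
Stage 1: 21(ω_s−ω_c) = −45(ω_r−ω_c),  ω_s=0, ω_c=1
Stage 1: ω_r = 1 − (21/45)(0−1) = 22/15
  ⇒ ω_r¹/ω_c¹ = 22/15
Stage 2: N_ring = 14 + 2·10 = 34
Stage 2: 14(ω_s−ω_c) = −34(ω_r−ω_c),  ω_s=0, ω_c=1
Stage 2: ω_r = 1 − (14/34)(0−1) = 24/17
  ⇒ ω_r²/ω_c² = 24/17
Coupling ω_c² = ω_r¹ ⇒ overall = 22/15 × 24/17 = 176/85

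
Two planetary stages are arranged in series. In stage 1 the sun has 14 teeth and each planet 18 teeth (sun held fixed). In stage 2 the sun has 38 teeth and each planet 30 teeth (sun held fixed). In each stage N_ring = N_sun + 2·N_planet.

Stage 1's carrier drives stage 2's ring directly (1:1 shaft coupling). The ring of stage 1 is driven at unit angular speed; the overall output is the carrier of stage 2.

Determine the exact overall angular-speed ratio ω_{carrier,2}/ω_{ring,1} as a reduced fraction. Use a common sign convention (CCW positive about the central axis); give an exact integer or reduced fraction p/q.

1225/2176

Stage 1: N_ring = 14 + 2·18 = 50
Stage 1: 14(ω_s−ω_c) = −50(ω_r−ω_c),  ω_s=0, ω_r=1
Stage 1: 14(0−ω_c) = −50(1−ω_c)  ⇒  64ω_c = 50  ⇒  ω_c = 25/32
  ⇒ ω_c¹/ω_r¹ = 25/32
Stage 2: N_ring = 38 + 2·30 = 98
Stage 2: 38(ω_s−ω_c) = −98(ω_r−ω_c),  ω_s=0, ω_r=1
Stage 2: 38(0−ω_c) = −98(1−ω_c)  ⇒  136ω_c = 98  ⇒  ω_c = 49/68
  ⇒ ω_c²/ω_r² = 49/68
Coupling ω_r² = ω_c¹ ⇒ overall = 25/32 × 49/68 = 1225/2176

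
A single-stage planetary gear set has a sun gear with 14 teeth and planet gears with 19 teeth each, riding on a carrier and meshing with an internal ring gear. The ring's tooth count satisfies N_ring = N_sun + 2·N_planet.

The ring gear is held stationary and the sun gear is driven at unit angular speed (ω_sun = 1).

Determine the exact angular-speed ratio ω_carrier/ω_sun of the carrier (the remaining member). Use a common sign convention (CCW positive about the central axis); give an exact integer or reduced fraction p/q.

N_ring = 14 + 2·19 = 52
14(ω_s−ω_c) = −52(ω_r−ω_c),  ω_r=0, ω_s=1
14(1−ω_c) = −52(0−ω_c)  ⇒  66ω_c = 14  ⇒  ω_c = 7/33
ω_c/ω_s = 7/33

7/33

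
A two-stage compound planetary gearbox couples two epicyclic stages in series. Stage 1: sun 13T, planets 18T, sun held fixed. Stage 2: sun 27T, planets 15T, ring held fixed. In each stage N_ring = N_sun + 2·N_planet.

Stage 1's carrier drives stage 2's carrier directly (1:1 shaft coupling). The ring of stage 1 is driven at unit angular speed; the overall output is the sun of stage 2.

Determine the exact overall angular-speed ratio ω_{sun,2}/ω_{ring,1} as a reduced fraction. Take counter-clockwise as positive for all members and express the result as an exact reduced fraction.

Stage 1: N_ring = 13 + 2·18 = 49
Stage 1: 13(ω_s−ω_c) = −49(ω_r−ω_c),  ω_s=0, ω_r=1
Stage 1: 13(0−ω_c) = −49(1−ω_c)  ⇒  62ω_c = 49  ⇒  ω_c = 49/62
  ⇒ ω_c¹/ω_r¹ = 49/62
Stage 2: N_ring = 27 + 2·15 = 57
Stage 2: 27(ω_s−ω_c) = −57(ω_r−ω_c),  ω_r=0, ω_c=1
Stage 2: ω_s = 1 − (57/27)(0−1) = 28/9
  ⇒ ω_s²/ω_c² = 28/9
Coupling ω_c² = ω_c¹ ⇒ overall = 49/62 × 28/9 = 686/279

686/279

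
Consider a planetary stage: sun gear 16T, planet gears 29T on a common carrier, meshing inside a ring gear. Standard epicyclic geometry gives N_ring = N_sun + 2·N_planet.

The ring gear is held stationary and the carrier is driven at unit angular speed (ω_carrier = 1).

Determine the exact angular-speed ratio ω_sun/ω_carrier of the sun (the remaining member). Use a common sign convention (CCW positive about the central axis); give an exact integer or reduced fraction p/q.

45/8

N_ring = 16 + 2·29 = 74
16(ω_s−ω_c) = −74(ω_r−ω_c),  ω_r=0, ω_c=1
ω_s = 1 − (74/16)(0−1) = 45/8
ω_s/ω_c = 45/8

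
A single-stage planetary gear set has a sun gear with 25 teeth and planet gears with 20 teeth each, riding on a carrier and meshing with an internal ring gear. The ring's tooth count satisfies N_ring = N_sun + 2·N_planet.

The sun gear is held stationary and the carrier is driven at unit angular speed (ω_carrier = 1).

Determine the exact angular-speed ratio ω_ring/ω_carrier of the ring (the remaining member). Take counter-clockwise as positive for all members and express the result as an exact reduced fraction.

18/13

N_ring = 25 + 2·20 = 65
25(ω_s−ω_c) = −65(ω_r−ω_c),  ω_s=0, ω_c=1
ω_r = 1 − (25/65)(0−1) = 18/13
ω_r/ω_c = 18/13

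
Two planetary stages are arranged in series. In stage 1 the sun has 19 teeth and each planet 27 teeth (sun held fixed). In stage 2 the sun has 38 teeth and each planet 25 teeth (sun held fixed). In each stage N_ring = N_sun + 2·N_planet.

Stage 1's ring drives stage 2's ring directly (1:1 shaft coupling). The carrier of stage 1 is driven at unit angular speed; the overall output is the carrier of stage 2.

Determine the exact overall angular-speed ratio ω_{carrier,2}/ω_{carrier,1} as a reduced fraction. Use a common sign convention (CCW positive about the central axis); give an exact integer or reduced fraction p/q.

4048/4599

Stage 1: N_ring = 19 + 2·27 = 73
Stage 1: 19(ω_s−ω_c) = −73(ω_r−ω_c),  ω_s=0, ω_c=1
Stage 1: ω_r = 1 − (19/73)(0−1) = 92/73
  ⇒ ω_r¹/ω_c¹ = 92/73
Stage 2: N_ring = 38 + 2·25 = 88
Stage 2: 38(ω_s−ω_c) = −88(ω_r−ω_c),  ω_s=0, ω_r=1
Stage 2: 38(0−ω_c) = −88(1−ω_c)  ⇒  126ω_c = 88  ⇒  ω_c = 44/63
  ⇒ ω_c²/ω_r² = 44/63
Coupling ω_r² = ω_r¹ ⇒ overall = 92/73 × 44/63 = 4048/4599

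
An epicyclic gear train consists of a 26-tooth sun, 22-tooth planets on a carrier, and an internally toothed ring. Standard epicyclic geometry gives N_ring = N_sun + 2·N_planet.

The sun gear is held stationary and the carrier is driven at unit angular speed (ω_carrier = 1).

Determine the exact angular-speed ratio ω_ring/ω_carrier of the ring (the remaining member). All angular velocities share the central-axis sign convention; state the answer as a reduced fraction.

48/35

N_ring = 26 + 2·22 = 70
26(ω_s−ω_c) = −70(ω_r−ω_c),  ω_s=0, ω_c=1
ω_r = 1 − (26/70)(0−1) = 48/35
ω_r/ω_c = 48/35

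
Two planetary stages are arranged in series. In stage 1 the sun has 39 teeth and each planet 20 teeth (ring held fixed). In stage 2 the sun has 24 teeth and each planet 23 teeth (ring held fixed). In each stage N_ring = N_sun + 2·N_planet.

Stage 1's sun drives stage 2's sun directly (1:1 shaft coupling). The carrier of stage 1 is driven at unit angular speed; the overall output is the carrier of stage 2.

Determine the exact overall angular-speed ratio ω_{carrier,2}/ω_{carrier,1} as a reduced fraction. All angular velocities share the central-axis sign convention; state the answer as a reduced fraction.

Stage 1: N_ring = 39 + 2·20 = 79
Stage 1: 39(ω_s−ω_c) = −79(ω_r−ω_c),  ω_r=0, ω_c=1
Stage 1: ω_s = 1 − (79/39)(0−1) = 118/39
  ⇒ ω_s¹/ω_c¹ = 118/39
Stage 2: N_ring = 24 + 2·23 = 70
Stage 2: 24(ω_s−ω_c) = −70(ω_r−ω_c),  ω_r=0, ω_s=1
Stage 2: 24(1−ω_c) = −70(0−ω_c)  ⇒  94ω_c = 24  ⇒  ω_c = 12/47
  ⇒ ω_c²/ω_s² = 12/47
Coupling ω_s² = ω_s¹ ⇒ overall = 118/39 × 12/47 = 472/611

472/611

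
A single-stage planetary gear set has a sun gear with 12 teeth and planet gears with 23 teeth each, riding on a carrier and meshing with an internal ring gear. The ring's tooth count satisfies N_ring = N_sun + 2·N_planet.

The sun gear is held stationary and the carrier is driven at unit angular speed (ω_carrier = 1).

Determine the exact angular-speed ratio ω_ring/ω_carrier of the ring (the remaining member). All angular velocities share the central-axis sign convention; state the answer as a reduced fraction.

N_ring = 12 + 2·23 = 58
12(ω_s−ω_c) = −58(ω_r−ω_c),  ω_s=0, ω_c=1
ω_r = 1 − (12/58)(0−1) = 35/29
ω_r/ω_c = 35/29

35/29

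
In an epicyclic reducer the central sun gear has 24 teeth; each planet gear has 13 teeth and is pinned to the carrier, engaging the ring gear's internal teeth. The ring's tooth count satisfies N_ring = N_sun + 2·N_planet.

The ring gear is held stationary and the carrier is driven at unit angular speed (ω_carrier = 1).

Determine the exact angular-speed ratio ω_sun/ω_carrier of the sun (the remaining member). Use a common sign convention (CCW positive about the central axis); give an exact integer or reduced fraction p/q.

N_ring = 24 + 2·13 = 50
24(ω_s−ω_c) = −50(ω_r−ω_c),  ω_r=0, ω_c=1
ω_s = 1 − (50/24)(0−1) = 37/12
ω_s/ω_c = 37/12

37/12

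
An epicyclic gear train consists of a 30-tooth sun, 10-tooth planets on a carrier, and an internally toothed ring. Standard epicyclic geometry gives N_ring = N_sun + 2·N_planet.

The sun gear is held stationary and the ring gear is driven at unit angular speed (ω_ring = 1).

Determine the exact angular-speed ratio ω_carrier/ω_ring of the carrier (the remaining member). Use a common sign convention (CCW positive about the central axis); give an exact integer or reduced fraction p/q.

5/8

N_ring = 30 + 2·10 = 50
30(ω_s−ω_c) = −50(ω_r−ω_c),  ω_s=0, ω_r=1
30(0−ω_c) = −50(1−ω_c)  ⇒  80ω_c = 50  ⇒  ω_c = 5/8
ω_c/ω_r = 5/8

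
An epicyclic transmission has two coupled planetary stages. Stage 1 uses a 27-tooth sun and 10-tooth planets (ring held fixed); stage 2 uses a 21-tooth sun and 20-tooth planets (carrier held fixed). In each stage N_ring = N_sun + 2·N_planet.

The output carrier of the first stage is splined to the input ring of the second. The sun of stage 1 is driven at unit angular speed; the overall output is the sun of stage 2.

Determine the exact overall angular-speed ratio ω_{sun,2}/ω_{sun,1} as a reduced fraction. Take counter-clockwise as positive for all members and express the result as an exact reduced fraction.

-549/518

Stage 1: N_ring = 27 + 2·10 = 47
Stage 1: 27(ω_s−ω_c) = −47(ω_r−ω_c),  ω_r=0, ω_s=1
Stage 1: 27(1−ω_c) = −47(0−ω_c)  ⇒  74ω_c = 27  ⇒  ω_c = 27/74
  ⇒ ω_c¹/ω_s¹ = 27/74
Stage 2: N_ring = 21 + 2·20 = 61
Stage 2: 21(ω_s−ω_c) = −61(ω_r−ω_c),  ω_c=0, ω_r=1
Stage 2: ω_s = 0 − (61/21)(1−0) = -61/21
  ⇒ ω_s²/ω_r² = -61/21
Coupling ω_r² = ω_c¹ ⇒ overall = 27/74 × -61/21 = -549/518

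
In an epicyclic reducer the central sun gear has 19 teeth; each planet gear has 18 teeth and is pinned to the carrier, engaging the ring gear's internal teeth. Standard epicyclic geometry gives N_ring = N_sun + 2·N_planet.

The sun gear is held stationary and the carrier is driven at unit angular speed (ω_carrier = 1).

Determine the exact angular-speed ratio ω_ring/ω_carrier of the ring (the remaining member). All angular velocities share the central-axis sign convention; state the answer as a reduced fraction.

N_ring = 19 + 2·18 = 55
19(ω_s−ω_c) = −55(ω_r−ω_c),  ω_s=0, ω_c=1
ω_r = 1 − (19/55)(0−1) = 74/55
ω_r/ω_c = 74/55

74/55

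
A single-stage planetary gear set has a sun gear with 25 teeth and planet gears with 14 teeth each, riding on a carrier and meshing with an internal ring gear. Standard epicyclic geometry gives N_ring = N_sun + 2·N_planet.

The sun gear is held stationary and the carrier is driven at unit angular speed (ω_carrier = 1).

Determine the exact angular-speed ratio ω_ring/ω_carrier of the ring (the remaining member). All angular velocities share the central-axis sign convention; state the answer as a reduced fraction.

N_ring = 25 + 2·14 = 53
25(ω_s−ω_c) = −53(ω_r−ω_c),  ω_s=0, ω_c=1
ω_r = 1 − (25/53)(0−1) = 78/53
ω_r/ω_c = 78/53

78/53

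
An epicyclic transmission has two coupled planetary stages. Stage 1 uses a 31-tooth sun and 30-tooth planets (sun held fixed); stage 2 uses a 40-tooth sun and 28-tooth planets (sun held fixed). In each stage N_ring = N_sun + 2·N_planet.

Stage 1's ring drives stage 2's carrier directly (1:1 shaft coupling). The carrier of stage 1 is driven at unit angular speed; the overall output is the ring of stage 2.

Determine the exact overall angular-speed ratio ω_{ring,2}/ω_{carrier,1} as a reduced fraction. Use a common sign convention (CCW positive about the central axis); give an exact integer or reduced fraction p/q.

1037/546

Stage 1: N_ring = 31 + 2·30 = 91
Stage 1: 31(ω_s−ω_c) = −91(ω_r−ω_c),  ω_s=0, ω_c=1
Stage 1: ω_r = 1 − (31/91)(0−1) = 122/91
  ⇒ ω_r¹/ω_c¹ = 122/91
Stage 2: N_ring = 40 + 2·28 = 96
Stage 2: 40(ω_s−ω_c) = −96(ω_r−ω_c),  ω_s=0, ω_c=1
Stage 2: ω_r = 1 − (40/96)(0−1) = 17/12
  ⇒ ω_r²/ω_c² = 17/12
Coupling ω_c² = ω_r¹ ⇒ overall = 122/91 × 17/12 = 1037/546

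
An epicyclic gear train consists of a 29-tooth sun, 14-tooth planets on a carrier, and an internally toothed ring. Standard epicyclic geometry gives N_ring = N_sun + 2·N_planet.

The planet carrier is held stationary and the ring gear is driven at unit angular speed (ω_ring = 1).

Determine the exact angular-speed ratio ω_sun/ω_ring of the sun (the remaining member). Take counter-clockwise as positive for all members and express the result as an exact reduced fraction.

N_ring = 29 + 2·14 = 57
29(ω_s−ω_c) = −57(ω_r−ω_c),  ω_c=0, ω_r=1
ω_s = 0 − (57/29)(1−0) = -57/29
ω_s/ω_r = -57/29

-57/29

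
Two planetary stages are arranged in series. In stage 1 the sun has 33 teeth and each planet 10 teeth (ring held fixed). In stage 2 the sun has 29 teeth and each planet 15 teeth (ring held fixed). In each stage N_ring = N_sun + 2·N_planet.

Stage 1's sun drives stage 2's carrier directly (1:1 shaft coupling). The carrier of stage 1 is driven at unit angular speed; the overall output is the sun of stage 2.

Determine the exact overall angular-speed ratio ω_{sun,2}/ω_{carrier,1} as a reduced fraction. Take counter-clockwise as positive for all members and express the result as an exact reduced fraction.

Stage 1: N_ring = 33 + 2·10 = 53
Stage 1: 33(ω_s−ω_c) = −53(ω_r−ω_c),  ω_r=0, ω_c=1
Stage 1: ω_s = 1 − (53/33)(0−1) = 86/33
  ⇒ ω_s¹/ω_c¹ = 86/33
Stage 2: N_ring = 29 + 2·15 = 59
Stage 2: 29(ω_s−ω_c) = −59(ω_r−ω_c),  ω_r=0, ω_c=1
Stage 2: ω_s = 1 − (59/29)(0−1) = 88/29
  ⇒ ω_s²/ω_c² = 88/29
Coupling ω_c² = ω_s¹ ⇒ overall = 86/33 × 88/29 = 688/87

688/87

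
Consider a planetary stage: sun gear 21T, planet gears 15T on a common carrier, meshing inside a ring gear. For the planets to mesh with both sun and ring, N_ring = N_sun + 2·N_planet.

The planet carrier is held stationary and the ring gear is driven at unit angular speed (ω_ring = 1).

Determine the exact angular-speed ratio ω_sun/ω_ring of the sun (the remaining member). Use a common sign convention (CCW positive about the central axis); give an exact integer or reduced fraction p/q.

N_ring = 21 + 2·15 = 51
21(ω_s−ω_c) = −51(ω_r−ω_c),  ω_c=0, ω_r=1
ω_s = 0 − (51/21)(1−0) = -17/7
ω_s/ω_r = -17/7

-17/7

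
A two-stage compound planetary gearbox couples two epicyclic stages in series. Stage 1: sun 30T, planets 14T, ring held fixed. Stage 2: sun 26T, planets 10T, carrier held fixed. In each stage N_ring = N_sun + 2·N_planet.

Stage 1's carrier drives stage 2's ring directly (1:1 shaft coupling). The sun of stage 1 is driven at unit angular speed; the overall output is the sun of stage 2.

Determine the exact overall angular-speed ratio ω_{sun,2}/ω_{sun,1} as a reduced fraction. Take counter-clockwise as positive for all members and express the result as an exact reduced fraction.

-345/572

Stage 1: N_ring = 30 + 2·14 = 58
Stage 1: 30(ω_s−ω_c) = −58(ω_r−ω_c),  ω_r=0, ω_s=1
Stage 1: 30(1−ω_c) = −58(0−ω_c)  ⇒  88ω_c = 30  ⇒  ω_c = 15/44
  ⇒ ω_c¹/ω_s¹ = 15/44
Stage 2: N_ring = 26 + 2·10 = 46
Stage 2: 26(ω_s−ω_c) = −46(ω_r−ω_c),  ω_c=0, ω_r=1
Stage 2: ω_s = 0 − (46/26)(1−0) = -23/13
  ⇒ ω_s²/ω_r² = -23/13
Coupling ω_r² = ω_c¹ ⇒ overall = 15/44 × -23/13 = -345/572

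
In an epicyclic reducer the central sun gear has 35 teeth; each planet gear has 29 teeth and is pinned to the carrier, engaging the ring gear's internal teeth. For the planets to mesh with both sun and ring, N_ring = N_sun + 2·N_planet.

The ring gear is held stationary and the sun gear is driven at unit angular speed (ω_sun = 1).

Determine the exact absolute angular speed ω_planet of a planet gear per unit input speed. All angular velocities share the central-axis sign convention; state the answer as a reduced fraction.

-35/58

N_ring = 35 + 2·29 = 93
35(ω_s−ω_c) = −93(ω_r−ω_c),  ω_r=0, ω_s=1
35(1−ω_c) = −93(0−ω_c)  ⇒  128ω_c = 35  ⇒  ω_c = 35/128
sun–planet: 35·(1−35/128) = −29·(ω_p−ω_c)  ⇒  ω_p−ω_c = −(35/29)·(93/128) = -3255/3712
ω_p = 35/128 − 3255/3712 = -35/58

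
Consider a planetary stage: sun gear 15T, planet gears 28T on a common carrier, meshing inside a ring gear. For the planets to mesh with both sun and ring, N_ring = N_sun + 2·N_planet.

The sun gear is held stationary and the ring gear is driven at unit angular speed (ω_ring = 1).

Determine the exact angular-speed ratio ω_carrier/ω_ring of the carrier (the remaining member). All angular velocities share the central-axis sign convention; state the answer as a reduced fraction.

N_ring = 15 + 2·28 = 71
15(ω_s−ω_c) = −71(ω_r−ω_c),  ω_s=0, ω_r=1
15(0−ω_c) = −71(1−ω_c)  ⇒  86ω_c = 71  ⇒  ω_c = 71/86
ω_c/ω_r = 71/86

71/86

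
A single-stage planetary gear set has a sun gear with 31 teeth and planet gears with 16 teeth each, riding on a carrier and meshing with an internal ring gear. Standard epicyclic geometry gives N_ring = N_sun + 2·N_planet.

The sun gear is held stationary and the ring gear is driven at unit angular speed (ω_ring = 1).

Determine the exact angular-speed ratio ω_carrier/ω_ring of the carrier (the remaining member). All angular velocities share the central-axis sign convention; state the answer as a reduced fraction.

63/94

N_ring = 31 + 2·16 = 63
31(ω_s−ω_c) = −63(ω_r−ω_c),  ω_s=0, ω_r=1
31(0−ω_c) = −63(1−ω_c)  ⇒  94ω_c = 63  ⇒  ω_c = 63/94
ω_c/ω_r = 63/94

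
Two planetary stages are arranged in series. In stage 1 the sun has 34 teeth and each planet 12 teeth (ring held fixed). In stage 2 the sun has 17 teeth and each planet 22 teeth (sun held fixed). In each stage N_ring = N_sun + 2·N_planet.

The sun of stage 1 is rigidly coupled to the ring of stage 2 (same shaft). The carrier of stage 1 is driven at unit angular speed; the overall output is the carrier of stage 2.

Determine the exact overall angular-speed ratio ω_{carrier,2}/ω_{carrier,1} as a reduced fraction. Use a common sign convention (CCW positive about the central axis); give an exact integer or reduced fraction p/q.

Stage 1: N_ring = 34 + 2·12 = 58
Stage 1: 34(ω_s−ω_c) = −58(ω_r−ω_c),  ω_r=0, ω_c=1
Stage 1: ω_s = 1 − (58/34)(0−1) = 46/17
  ⇒ ω_s¹/ω_c¹ = 46/17
Stage 2: N_ring = 17 + 2·22 = 61
Stage 2: 17(ω_s−ω_c) = −61(ω_r−ω_c),  ω_s=0, ω_r=1
Stage 2: 17(0−ω_c) = −61(1−ω_c)  ⇒  78ω_c = 61  ⇒  ω_c = 61/78
  ⇒ ω_c²/ω_r² = 61/78
Coupling ω_r² = ω_s¹ ⇒ overall = 46/17 × 61/78 = 1403/663

1403/663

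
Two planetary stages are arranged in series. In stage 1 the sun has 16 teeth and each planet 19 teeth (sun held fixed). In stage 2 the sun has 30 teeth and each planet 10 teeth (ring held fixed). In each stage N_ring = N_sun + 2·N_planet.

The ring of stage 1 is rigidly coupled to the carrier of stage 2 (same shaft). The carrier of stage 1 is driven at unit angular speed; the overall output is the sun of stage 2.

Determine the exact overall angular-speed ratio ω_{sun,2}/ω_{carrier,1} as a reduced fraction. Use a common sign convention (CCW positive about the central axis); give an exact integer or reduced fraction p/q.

Stage 1: N_ring = 16 + 2·19 = 54
Stage 1: 16(ω_s−ω_c) = −54(ω_r−ω_c),  ω_s=0, ω_c=1
Stage 1: ω_r = 1 − (16/54)(0−1) = 35/27
  ⇒ ω_r¹/ω_c¹ = 35/27
Stage 2: N_ring = 30 + 2·10 = 50
Stage 2: 30(ω_s−ω_c) = −50(ω_r−ω_c),  ω_r=0, ω_c=1
Stage 2: ω_s = 1 − (50/30)(0−1) = 8/3
  ⇒ ω_s²/ω_c² = 8/3
Coupling ω_c² = ω_r¹ ⇒ overall = 35/27 × 8/3 = 280/81

280/81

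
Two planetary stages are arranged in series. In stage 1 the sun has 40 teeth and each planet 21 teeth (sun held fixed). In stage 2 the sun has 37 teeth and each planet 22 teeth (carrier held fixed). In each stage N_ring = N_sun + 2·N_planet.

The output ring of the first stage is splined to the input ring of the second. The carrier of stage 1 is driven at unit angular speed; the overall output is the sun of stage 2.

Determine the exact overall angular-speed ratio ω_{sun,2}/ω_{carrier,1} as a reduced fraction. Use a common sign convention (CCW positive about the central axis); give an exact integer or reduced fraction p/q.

-4941/1517

Stage 1: N_ring = 40 + 2·21 = 82
Stage 1: 40(ω_s−ω_c) = −82(ω_r−ω_c),  ω_s=0, ω_c=1
Stage 1: ω_r = 1 − (40/82)(0−1) = 61/41
  ⇒ ω_r¹/ω_c¹ = 61/41
Stage 2: N_ring = 37 + 2·22 = 81
Stage 2: 37(ω_s−ω_c) = −81(ω_r−ω_c),  ω_c=0, ω_r=1
Stage 2: ω_s = 0 − (81/37)(1−0) = -81/37
  ⇒ ω_s²/ω_r² = -81/37
Coupling ω_r² = ω_r¹ ⇒ overall = 61/41 × -81/37 = -4941/1517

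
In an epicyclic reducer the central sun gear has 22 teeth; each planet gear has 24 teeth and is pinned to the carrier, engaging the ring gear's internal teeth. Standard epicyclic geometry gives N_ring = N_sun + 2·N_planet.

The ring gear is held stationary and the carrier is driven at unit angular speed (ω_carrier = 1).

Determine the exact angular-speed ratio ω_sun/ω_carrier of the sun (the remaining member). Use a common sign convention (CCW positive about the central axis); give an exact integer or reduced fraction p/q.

N_ring = 22 + 2·24 = 70
22(ω_s−ω_c) = −70(ω_r−ω_c),  ω_r=0, ω_c=1
ω_s = 1 − (70/22)(0−1) = 46/11
ω_s/ω_c = 46/11

46/11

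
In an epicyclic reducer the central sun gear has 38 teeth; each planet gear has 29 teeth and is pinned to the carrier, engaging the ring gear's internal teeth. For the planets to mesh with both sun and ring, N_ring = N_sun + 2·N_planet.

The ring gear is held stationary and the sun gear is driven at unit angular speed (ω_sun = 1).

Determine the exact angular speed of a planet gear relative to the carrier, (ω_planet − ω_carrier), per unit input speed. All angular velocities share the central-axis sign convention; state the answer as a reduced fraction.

-1824/1943

N_ring = 38 + 2·29 = 96
38(ω_s−ω_c) = −96(ω_r−ω_c),  ω_r=0, ω_s=1
38(1−ω_c) = −96(0−ω_c)  ⇒  134ω_c = 38  ⇒  ω_c = 19/67
sun–planet: 38·(1−19/67) = −29·(ω_p−ω_c)  ⇒  ω_p−ω_c = −(38/29)·(48/67) = -1824/1943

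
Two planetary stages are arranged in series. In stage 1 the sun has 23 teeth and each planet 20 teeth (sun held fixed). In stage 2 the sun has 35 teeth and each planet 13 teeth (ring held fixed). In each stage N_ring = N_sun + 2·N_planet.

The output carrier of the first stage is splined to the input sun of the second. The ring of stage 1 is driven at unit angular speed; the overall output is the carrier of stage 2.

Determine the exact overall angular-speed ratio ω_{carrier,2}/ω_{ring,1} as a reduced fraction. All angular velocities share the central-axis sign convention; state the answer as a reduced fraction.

Stage 1: N_ring = 23 + 2·20 = 63
Stage 1: 23(ω_s−ω_c) = −63(ω_r−ω_c),  ω_s=0, ω_r=1
Stage 1: 23(0−ω_c) = −63(1−ω_c)  ⇒  86ω_c = 63  ⇒  ω_c = 63/86
  ⇒ ω_c¹/ω_r¹ = 63/86
Stage 2: N_ring = 35 + 2·13 = 61
Stage 2: 35(ω_s−ω_c) = −61(ω_r−ω_c),  ω_r=0, ω_s=1
Stage 2: 35(1−ω_c) = −61(0−ω_c)  ⇒  96ω_c = 35  ⇒  ω_c = 35/96
  ⇒ ω_c²/ω_s² = 35/96
Coupling ω_s² = ω_c¹ ⇒ overall = 63/86 × 35/96 = 735/2752

735/2752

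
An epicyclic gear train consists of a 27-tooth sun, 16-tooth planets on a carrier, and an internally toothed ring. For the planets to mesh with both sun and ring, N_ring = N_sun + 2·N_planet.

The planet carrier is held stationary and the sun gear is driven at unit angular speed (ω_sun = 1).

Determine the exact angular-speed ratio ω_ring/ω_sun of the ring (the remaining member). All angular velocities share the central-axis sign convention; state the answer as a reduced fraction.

-27/59

N_ring = 27 + 2·16 = 59
27(ω_s−ω_c) = −59(ω_r−ω_c),  ω_c=0, ω_s=1
ω_r = 0 − (27/59)(1−0) = -27/59
ω_r/ω_s = -27/59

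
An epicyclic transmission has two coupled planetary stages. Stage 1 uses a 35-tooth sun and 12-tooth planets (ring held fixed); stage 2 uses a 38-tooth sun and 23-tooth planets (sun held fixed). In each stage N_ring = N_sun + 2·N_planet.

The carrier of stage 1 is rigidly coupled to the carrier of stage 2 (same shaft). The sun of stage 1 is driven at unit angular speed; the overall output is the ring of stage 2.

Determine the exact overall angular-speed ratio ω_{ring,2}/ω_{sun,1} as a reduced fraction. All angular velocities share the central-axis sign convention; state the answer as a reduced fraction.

Stage 1: N_ring = 35 + 2·12 = 59
Stage 1: 35(ω_s−ω_c) = −59(ω_r−ω_c),  ω_r=0, ω_s=1
Stage 1: 35(1−ω_c) = −59(0−ω_c)  ⇒  94ω_c = 35  ⇒  ω_c = 35/94
  ⇒ ω_c¹/ω_s¹ = 35/94
Stage 2: N_ring = 38 + 2·23 = 84
Stage 2: 38(ω_s−ω_c) = −84(ω_r−ω_c),  ω_s=0, ω_c=1
Stage 2: ω_r = 1 − (38/84)(0−1) = 61/42
  ⇒ ω_r²/ω_c² = 61/42
Coupling ω_c² = ω_c¹ ⇒ overall = 35/94 × 61/42 = 305/564

305/564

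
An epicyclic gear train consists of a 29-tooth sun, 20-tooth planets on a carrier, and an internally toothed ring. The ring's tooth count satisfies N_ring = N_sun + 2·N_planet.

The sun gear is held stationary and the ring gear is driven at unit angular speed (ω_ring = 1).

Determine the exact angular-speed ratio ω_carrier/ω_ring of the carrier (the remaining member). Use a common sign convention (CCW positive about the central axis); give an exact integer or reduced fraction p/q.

N_ring = 29 + 2·20 = 69
29(ω_s−ω_c) = −69(ω_r−ω_c),  ω_s=0, ω_r=1
29(0−ω_c) = −69(1−ω_c)  ⇒  98ω_c = 69  ⇒  ω_c = 69/98
ω_c/ω_r = 69/98

69/98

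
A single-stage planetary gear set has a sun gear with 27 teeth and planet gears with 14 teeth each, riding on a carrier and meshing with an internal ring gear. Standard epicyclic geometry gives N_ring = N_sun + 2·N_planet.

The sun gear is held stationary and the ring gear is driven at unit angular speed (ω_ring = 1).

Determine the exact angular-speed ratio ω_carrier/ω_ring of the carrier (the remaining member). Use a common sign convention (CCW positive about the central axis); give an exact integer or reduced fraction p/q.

55/82

N_ring = 27 + 2·14 = 55
27(ω_s−ω_c) = −55(ω_r−ω_c),  ω_s=0, ω_r=1
27(0−ω_c) = −55(1−ω_c)  ⇒  82ω_c = 55  ⇒  ω_c = 55/82
ω_c/ω_r = 55/82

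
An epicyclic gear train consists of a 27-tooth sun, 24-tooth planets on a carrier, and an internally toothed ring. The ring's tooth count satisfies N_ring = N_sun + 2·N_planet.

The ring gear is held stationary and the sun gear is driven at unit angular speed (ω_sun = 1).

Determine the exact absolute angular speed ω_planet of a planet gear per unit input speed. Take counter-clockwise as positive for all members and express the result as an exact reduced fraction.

-9/16

N_ring = 27 + 2·24 = 75
27(ω_s−ω_c) = −75(ω_r−ω_c),  ω_r=0, ω_s=1
27(1−ω_c) = −75(0−ω_c)  ⇒  102ω_c = 27  ⇒  ω_c = 9/34
sun–planet: 27·(1−9/34) = −24·(ω_p−ω_c)  ⇒  ω_p−ω_c = −(27/24)·(25/34) = -225/272
ω_p = 9/34 − 225/272 = -9/16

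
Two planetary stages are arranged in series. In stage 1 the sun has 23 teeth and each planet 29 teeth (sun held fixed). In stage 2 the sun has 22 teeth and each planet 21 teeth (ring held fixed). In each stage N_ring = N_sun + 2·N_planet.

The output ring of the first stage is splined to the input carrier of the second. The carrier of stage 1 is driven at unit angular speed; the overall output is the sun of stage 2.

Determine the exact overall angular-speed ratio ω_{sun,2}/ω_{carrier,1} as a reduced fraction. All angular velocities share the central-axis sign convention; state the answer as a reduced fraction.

4472/891

Stage 1: N_ring = 23 + 2·29 = 81
Stage 1: 23(ω_s−ω_c) = −81(ω_r−ω_c),  ω_s=0, ω_c=1
Stage 1: ω_r = 1 − (23/81)(0−1) = 104/81
  ⇒ ω_r¹/ω_c¹ = 104/81
Stage 2: N_ring = 22 + 2·21 = 64
Stage 2: 22(ω_s−ω_c) = −64(ω_r−ω_c),  ω_r=0, ω_c=1
Stage 2: ω_s = 1 − (64/22)(0−1) = 43/11
  ⇒ ω_s²/ω_c² = 43/11
Coupling ω_c² = ω_r¹ ⇒ overall = 104/81 × 43/11 = 4472/891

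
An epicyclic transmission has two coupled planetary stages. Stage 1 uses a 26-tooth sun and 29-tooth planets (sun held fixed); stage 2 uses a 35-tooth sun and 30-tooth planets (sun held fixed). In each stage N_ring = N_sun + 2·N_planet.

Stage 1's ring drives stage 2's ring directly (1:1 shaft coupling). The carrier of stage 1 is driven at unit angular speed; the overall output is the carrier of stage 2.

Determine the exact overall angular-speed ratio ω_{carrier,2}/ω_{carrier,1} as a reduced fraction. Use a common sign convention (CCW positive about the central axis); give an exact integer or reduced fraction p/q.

Stage 1: N_ring = 26 + 2·29 = 84
Stage 1: 26(ω_s−ω_c) = −84(ω_r−ω_c),  ω_s=0, ω_c=1
Stage 1: ω_r = 1 − (26/84)(0−1) = 55/42
  ⇒ ω_r¹/ω_c¹ = 55/42
Stage 2: N_ring = 35 + 2·30 = 95
Stage 2: 35(ω_s−ω_c) = −95(ω_r−ω_c),  ω_s=0, ω_r=1
Stage 2: 35(0−ω_c) = −95(1−ω_c)  ⇒  130ω_c = 95  ⇒  ω_c = 19/26
  ⇒ ω_c²/ω_r² = 19/26
Coupling ω_r² = ω_r¹ ⇒ overall = 55/42 × 19/26 = 1045/1092

1045/1092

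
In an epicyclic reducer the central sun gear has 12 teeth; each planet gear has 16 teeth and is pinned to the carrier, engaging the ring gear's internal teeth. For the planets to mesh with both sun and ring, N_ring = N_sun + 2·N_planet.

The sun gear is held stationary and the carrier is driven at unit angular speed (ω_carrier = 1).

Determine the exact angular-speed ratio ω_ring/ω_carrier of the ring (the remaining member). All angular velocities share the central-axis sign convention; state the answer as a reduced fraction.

N_ring = 12 + 2·16 = 44
12(ω_s−ω_c) = −44(ω_r−ω_c),  ω_s=0, ω_c=1
ω_r = 1 − (12/44)(0−1) = 14/11
ω_r/ω_c = 14/11

14/11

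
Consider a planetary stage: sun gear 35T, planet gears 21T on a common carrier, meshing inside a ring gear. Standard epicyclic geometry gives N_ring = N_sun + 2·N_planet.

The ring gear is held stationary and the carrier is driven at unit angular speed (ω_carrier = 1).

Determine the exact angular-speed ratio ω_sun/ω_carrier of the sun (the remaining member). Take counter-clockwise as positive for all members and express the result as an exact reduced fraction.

N_ring = 35 + 2·21 = 77
35(ω_s−ω_c) = −77(ω_r−ω_c),  ω_r=0, ω_c=1
ω_s = 1 − (77/35)(0−1) = 16/5
ω_s/ω_c = 16/5

16/5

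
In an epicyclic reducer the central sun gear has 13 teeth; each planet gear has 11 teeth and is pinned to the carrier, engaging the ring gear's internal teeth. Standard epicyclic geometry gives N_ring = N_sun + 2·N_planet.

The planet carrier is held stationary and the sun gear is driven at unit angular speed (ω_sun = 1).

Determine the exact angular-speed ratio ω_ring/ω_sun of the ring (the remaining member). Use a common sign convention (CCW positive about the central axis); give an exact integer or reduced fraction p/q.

-13/35

N_ring = 13 + 2·11 = 35
13(ω_s−ω_c) = −35(ω_r−ω_c),  ω_c=0, ω_s=1
ω_r = 0 − (13/35)(1−0) = -13/35
ω_r/ω_s = -13/35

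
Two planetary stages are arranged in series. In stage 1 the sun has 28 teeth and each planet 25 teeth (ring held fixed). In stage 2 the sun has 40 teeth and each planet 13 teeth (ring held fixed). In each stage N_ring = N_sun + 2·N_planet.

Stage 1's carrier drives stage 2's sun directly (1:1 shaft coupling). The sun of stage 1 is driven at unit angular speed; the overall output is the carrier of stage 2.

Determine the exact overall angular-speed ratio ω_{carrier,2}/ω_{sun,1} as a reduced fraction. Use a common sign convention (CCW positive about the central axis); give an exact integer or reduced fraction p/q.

Stage 1: N_ring = 28 + 2·25 = 78
Stage 1: 28(ω_s−ω_c) = −78(ω_r−ω_c),  ω_r=0, ω_s=1
Stage 1: 28(1−ω_c) = −78(0−ω_c)  ⇒  106ω_c = 28  ⇒  ω_c = 14/53
  ⇒ ω_c¹/ω_s¹ = 14/53
Stage 2: N_ring = 40 + 2·13 = 66
Stage 2: 40(ω_s−ω_c) = −66(ω_r−ω_c),  ω_r=0, ω_s=1
Stage 2: 40(1−ω_c) = −66(0−ω_c)  ⇒  106ω_c = 40  ⇒  ω_c = 20/53
  ⇒ ω_c²/ω_s² = 20/53
Coupling ω_s² = ω_c¹ ⇒ overall = 14/53 × 20/53 = 280/2809

280/2809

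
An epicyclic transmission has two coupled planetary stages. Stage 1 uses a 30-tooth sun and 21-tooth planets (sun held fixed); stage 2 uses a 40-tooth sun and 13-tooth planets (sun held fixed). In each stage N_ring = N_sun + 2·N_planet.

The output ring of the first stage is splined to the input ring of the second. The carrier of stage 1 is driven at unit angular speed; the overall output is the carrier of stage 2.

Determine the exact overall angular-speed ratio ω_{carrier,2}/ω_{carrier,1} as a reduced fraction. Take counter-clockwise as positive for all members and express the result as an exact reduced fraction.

Stage 1: N_ring = 30 + 2·21 = 72
Stage 1: 30(ω_s−ω_c) = −72(ω_r−ω_c),  ω_s=0, ω_c=1
Stage 1: ω_r = 1 − (30/72)(0−1) = 17/12
  ⇒ ω_r¹/ω_c¹ = 17/12
Stage 2: N_ring = 40 + 2·13 = 66
Stage 2: 40(ω_s−ω_c) = −66(ω_r−ω_c),  ω_s=0, ω_r=1
Stage 2: 40(0−ω_c) = −66(1−ω_c)  ⇒  106ω_c = 66  ⇒  ω_c = 33/53
  ⇒ ω_c²/ω_r² = 33/53
Coupling ω_r² = ω_r¹ ⇒ overall = 17/12 × 33/53 = 187/212

187/212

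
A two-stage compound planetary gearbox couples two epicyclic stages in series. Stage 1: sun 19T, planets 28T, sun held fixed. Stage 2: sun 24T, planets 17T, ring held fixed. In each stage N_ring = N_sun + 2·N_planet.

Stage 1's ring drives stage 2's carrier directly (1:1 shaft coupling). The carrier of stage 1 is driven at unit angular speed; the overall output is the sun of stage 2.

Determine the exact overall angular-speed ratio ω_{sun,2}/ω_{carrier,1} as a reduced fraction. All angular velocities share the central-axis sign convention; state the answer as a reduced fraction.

Stage 1: N_ring = 19 + 2·28 = 75
Stage 1: 19(ω_s−ω_c) = −75(ω_r−ω_c),  ω_s=0, ω_c=1
Stage 1: ω_r = 1 − (19/75)(0−1) = 94/75
  ⇒ ω_r¹/ω_c¹ = 94/75
Stage 2: N_ring = 24 + 2·17 = 58
Stage 2: 24(ω_s−ω_c) = −58(ω_r−ω_c),  ω_r=0, ω_c=1
Stage 2: ω_s = 1 − (58/24)(0−1) = 41/12
  ⇒ ω_s²/ω_c² = 41/12
Coupling ω_c² = ω_r¹ ⇒ overall = 94/75 × 41/12 = 1927/450

1927/450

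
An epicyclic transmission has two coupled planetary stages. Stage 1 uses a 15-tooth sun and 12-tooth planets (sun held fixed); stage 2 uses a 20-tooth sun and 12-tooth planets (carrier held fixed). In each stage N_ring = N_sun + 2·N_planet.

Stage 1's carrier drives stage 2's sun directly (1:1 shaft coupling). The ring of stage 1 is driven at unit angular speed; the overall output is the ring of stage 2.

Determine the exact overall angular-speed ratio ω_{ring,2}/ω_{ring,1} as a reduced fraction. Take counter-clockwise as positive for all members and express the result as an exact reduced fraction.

Stage 1: N_ring = 15 + 2·12 = 39
Stage 1: 15(ω_s−ω_c) = −39(ω_r−ω_c),  ω_s=0, ω_r=1
Stage 1: 15(0−ω_c) = −39(1−ω_c)  ⇒  54ω_c = 39  ⇒  ω_c = 13/18
  ⇒ ω_c¹/ω_r¹ = 13/18
Stage 2: N_ring = 20 + 2·12 = 44
Stage 2: 20(ω_s−ω_c) = −44(ω_r−ω_c),  ω_c=0, ω_s=1
Stage 2: ω_r = 0 − (20/44)(1−0) = -5/11
  ⇒ ω_r²/ω_s² = -5/11
Coupling ω_s² = ω_c¹ ⇒ overall = 13/18 × -5/11 = -65/198

-65/198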